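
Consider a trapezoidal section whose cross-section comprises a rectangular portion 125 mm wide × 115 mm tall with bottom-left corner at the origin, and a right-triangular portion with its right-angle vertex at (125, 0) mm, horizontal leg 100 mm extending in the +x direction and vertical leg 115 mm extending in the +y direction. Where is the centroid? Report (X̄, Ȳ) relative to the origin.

rectangular portion: A = 125 × 115 = 14375.00, centroid at (62.50, 57.50).
triangular portion: A = ½·100·115 = 5750.00, centroid at (158.33, 38.33).
ΣA = 20125.00 mm², ΣAX̄ = 1808854.17 mm³, ΣAȲ = 1046979.17 mm³.
X̄ = 1808854.17/20125.00 = 89.88 mm; Ȳ = 1046979.17/20125.00 = 52.02 mm.

X̄ = 89.88 mm, Ȳ = 52.02 mm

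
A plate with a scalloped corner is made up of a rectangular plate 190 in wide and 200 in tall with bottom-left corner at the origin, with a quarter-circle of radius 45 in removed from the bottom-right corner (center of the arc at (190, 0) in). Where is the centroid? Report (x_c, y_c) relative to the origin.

Part | A | x̄ᵢ | ȳᵢ | A·x̄ᵢ | A·ȳᵢ
plate | 38000.00 | 95.00 | 100.00 | 3610000.00 | 3800000.00
removed quarter-circle | -1590.43 | 170.90 | 19.10 | -271806.94 | -30375.00
Σ | 36409.57 |  |  | 3338193.06 | 3769625.00
x_c = 3338193.06 / 36409.57 = 91.68 in
y_c = 3769625.00 / 36409.57 = 103.53 in

x_c = 91.68 in, y_c = 103.53 in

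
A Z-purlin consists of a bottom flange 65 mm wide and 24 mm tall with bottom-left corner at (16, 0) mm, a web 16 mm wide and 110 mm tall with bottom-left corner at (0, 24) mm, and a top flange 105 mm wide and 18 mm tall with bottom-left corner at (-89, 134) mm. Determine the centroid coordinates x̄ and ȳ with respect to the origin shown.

x̄ = 3.98 mm, ȳ = 82.16 mm

bottom flange: A = 65 × 24 = 1560.00, centroid at (48.50, 12.00).
web: A = 16 × 110 = 1760.00, centroid at (8.00, 79.00).
top flange: A = 105 × 18 = 1890.00, centroid at (-36.50, 143.00).
ΣA = 5210.00 mm², ΣAx̄ = 20755.00 mm³, ΣAȳ = 428030.00 mm³.
x̄ = 20755.00/5210.00 = 3.98 mm; ȳ = 428030.00/5210.00 = 82.16 mm.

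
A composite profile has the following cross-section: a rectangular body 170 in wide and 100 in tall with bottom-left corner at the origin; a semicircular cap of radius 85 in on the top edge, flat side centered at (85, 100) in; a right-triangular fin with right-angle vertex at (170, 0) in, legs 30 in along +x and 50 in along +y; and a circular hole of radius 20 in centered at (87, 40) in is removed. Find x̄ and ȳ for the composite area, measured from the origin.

Part | A | x̄ᵢ | ȳᵢ | A·x̄ᵢ | A·ȳᵢ
rectangular body | 17000.00 | 85.00 | 50.00 | 1445000.00 | 850000.00
semicircular top | 11349.00 | 85.00 | 136.08 | 964665.29 | 1544317.01
triangular fin | 750.00 | 180.00 | 16.67 | 135000.00 | 12500.00
hole | -1256.64 | 87.00 | 40.00 | -109327.42 | -50265.48
Σ | 27842.37 |  |  | 2435337.87 | 2356551.53
x̄ = 2435337.87 / 27842.37 = 87.47 in
ȳ = 2356551.53 / 27842.37 = 84.64 in

x̄ = 87.47 in, ȳ = 84.64 in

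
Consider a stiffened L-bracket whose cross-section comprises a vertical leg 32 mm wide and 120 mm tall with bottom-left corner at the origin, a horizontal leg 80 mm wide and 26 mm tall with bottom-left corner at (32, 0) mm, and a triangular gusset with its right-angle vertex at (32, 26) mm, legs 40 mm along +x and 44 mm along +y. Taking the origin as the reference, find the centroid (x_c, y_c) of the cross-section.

x_c = 36.93 mm, y_c = 43.12 mm

Part | A | x̄ᵢ | ȳᵢ | A·x̄ᵢ | A·ȳᵢ
vertical leg | 3840.00 | 16.00 | 60.00 | 61440.00 | 230400.00
horizontal leg | 2080.00 | 72.00 | 13.00 | 149760.00 | 27040.00
gusset | 880.00 | 45.33 | 40.67 | 39893.33 | 35786.67
Σ | 6800.00 |  |  | 251093.33 | 293226.67
x_c = 251093.33 / 6800.00 = 36.93 mm
y_c = 293226.67 / 6800.00 = 43.12 mm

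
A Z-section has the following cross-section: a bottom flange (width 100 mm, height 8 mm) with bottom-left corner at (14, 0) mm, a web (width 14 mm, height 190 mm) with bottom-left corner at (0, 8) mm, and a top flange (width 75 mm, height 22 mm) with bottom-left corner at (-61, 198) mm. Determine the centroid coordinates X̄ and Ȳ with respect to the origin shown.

X̄ = 6.08 mm, Ȳ = 121.73 mm

Part | A | x̄ᵢ | ȳᵢ | A·x̄ᵢ | A·ȳᵢ
bottom flange | 800.00 | 64.00 | 4.00 | 51200.00 | 3200.00
web | 2660.00 | 7.00 | 103.00 | 18620.00 | 273980.00
top flange | 1650.00 | -23.50 | 209.00 | -38775.00 | 344850.00
Σ | 5110.00 |  |  | 31045.00 | 622030.00
X̄ = 31045.00 / 5110.00 = 6.08 mm
Ȳ = 622030.00 / 5110.00 = 121.73 mm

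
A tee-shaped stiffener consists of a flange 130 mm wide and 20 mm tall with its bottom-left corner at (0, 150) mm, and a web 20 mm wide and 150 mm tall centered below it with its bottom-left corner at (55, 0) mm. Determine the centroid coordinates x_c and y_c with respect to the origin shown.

web: A = 20 × 150 = 3000.00, centroid at (65.00, 75.00).
flange: A = 130 × 20 = 2600.00, centroid at (65.00, 160.00).
ΣA = 5600.00 mm², ΣAx_c = 364000.00 mm³, ΣAy_c = 641000.00 mm³.
x_c = 364000.00/5600.00 = 65.00 mm; y_c = 641000.00/5600.00 = 114.46 mm.

x_c = 65.00 mm, y_c = 114.46 mm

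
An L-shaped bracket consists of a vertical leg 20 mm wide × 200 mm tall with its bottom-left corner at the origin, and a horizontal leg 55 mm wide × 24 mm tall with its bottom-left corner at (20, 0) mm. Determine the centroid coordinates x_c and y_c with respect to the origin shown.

x_c = 19.30 mm, y_c = 78.17 mm

vertical leg: A = 20 × 200 = 4000.00, centroid at (10.00, 100.00).
horizontal leg: A = 55 × 24 = 1320.00, centroid at (47.50, 12.00).
ΣA = 5320.00 mm²
ΣAx_c = (4000.00)(10.00) + (1320.00)(47.50) = 102700.00 mm³
ΣAy_c = (4000.00)(100.00) + (1320.00)(12.00) = 415840.00 mm³
x_c = 102700.00 / 5320.00 = 19.30 mm
y_c = 415840.00 / 5320.00 = 78.17 mm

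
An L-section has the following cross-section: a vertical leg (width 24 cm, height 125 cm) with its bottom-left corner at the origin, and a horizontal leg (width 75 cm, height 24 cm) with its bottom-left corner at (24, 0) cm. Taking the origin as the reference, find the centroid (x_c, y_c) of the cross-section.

Part | A | x̄ᵢ | ȳᵢ | A·x̄ᵢ | A·ȳᵢ
vertical leg | 3000.00 | 12.00 | 62.50 | 36000.00 | 187500.00
horizontal leg | 1800.00 | 61.50 | 12.00 | 110700.00 | 21600.00
Σ | 4800.00 |  |  | 146700.00 | 209100.00
x_c = 146700.00 / 4800.00 = 30.56 cm
y_c = 209100.00 / 4800.00 = 43.56 cm

x_c = 30.56 cm, y_c = 43.56 cm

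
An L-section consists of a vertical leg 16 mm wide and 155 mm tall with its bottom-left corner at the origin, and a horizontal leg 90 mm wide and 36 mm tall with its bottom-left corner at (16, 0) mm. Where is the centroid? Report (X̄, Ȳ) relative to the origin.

X̄ = 38.02 mm, Ȳ = 43.80 mm

vertical leg: A = 16 × 155 = 2480.00, centroid at (8.00, 77.50).
horizontal leg: A = 90 × 36 = 3240.00, centroid at (61.00, 18.00).
ΣA = 5720.00 mm²
ΣAX̄ = (2480.00)(8.00) + (3240.00)(61.00) = 217480.00 mm³
ΣAȲ = (2480.00)(77.50) + (3240.00)(18.00) = 250520.00 mm³
X̄ = 217480.00 / 5720.00 = 38.02 mm
Ȳ = 250520.00 / 5720.00 = 43.80 mm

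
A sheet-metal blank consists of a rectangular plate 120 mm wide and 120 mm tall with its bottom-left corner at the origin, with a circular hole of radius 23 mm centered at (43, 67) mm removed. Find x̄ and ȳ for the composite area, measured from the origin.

plate: A = 120 × 120 = 14400.00, centroid at (60.00, 60.00).
hole: A = −π·23² = -1661.90, centroid at (43.00, 67.00).
ΣA = 12738.10 mm²
ΣAx̄ = (14400.00)(60.00) + (-1661.90)(43.00) = 792538.19 mm³
ΣAȳ = (14400.00)(60.00) + (-1661.90)(67.00) = 752652.53 mm³
x̄ = 792538.19 / 12738.10 = 62.22 mm
ȳ = 752652.53 / 12738.10 = 59.09 mm

x̄ = 62.22 mm, ȳ = 59.09 mm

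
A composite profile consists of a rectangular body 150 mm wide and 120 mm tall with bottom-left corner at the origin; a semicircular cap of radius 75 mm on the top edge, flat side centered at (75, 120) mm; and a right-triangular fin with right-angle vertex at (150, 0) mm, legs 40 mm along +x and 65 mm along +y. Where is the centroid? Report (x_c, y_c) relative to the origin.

x_c = 79.08 mm, y_c = 87.07 mm

rectangular body: A = 150 × 120 = 18000.00, centroid at (75.00, 60.00).
semicircular top: A = ½π·75² = 8835.73, centroid at (75.00, 151.83).
triangular fin: A = ½·40·65 = 1300.00, centroid at (163.33, 21.67).
ΣA = 28135.73 mm², ΣAx_c = 2225013.03 mm³, ΣAy_c = 2449704.19 mm³.
x_c = 2225013.03/28135.73 = 79.08 mm; y_c = 2449704.19/28135.73 = 87.07 mm.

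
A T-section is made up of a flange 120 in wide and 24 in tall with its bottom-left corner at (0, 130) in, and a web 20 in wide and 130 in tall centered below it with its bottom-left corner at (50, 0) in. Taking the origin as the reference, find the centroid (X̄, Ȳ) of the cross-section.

web: A = 20 × 130 = 2600.00, centroid at (60.00, 65.00).
flange: A = 120 × 24 = 2880.00, centroid at (60.00, 142.00).
ΣA = 5480.00 in², ΣAX̄ = 328800.00 in³, ΣAȲ = 577960.00 in³.
X̄ = 328800.00/5480.00 = 60.00 in; Ȳ = 577960.00/5480.00 = 105.47 in.

X̄ = 60.00 in, Ȳ = 105.47 in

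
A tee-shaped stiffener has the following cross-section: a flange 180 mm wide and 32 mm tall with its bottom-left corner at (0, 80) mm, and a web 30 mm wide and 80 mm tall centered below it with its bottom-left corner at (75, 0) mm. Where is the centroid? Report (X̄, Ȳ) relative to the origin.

X̄ = 90.00 mm, Ȳ = 79.53 mm

web: A = 30 × 80 = 2400.00, centroid at (90.00, 40.00).
flange: A = 180 × 32 = 5760.00, centroid at (90.00, 96.00).
ΣA = 8160.00 mm², ΣAX̄ = 734400.00 mm³, ΣAȲ = 648960.00 mm³.
X̄ = 734400.00/8160.00 = 90.00 mm; Ȳ = 648960.00/8160.00 = 79.53 mm.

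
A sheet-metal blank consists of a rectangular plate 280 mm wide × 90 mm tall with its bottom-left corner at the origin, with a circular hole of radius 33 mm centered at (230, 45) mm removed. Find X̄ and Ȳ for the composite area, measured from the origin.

Part | A | x̄ᵢ | ȳᵢ | A·x̄ᵢ | A·ȳᵢ
plate | 25200.00 | 140.00 | 45.00 | 3528000.00 | 1134000.00
hole | -3421.19 | 230.00 | 45.00 | -786874.71 | -153953.75
Σ | 21778.81 |  |  | 2741125.29 | 980046.25
X̄ = 2741125.29 / 21778.81 = 125.86 mm
Ȳ = 980046.25 / 21778.81 = 45.00 mm

X̄ = 125.86 mm, Ȳ = 45.00 mm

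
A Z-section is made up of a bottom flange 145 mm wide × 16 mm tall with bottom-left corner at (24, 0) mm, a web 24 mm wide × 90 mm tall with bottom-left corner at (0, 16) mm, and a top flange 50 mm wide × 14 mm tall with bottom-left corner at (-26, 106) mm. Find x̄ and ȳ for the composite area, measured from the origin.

Part | A | x̄ᵢ | ȳᵢ | A·x̄ᵢ | A·ȳᵢ
bottom flange | 2320.00 | 96.50 | 8.00 | 223880.00 | 18560.00
web | 2160.00 | 12.00 | 61.00 | 25920.00 | 131760.00
top flange | 700.00 | -1.00 | 113.00 | -700.00 | 79100.00
Σ | 5180.00 |  |  | 249100.00 | 229420.00
x̄ = 249100.00 / 5180.00 = 48.09 mm
ȳ = 229420.00 / 5180.00 = 44.29 mm

x̄ = 48.09 mm, ȳ = 44.29 mm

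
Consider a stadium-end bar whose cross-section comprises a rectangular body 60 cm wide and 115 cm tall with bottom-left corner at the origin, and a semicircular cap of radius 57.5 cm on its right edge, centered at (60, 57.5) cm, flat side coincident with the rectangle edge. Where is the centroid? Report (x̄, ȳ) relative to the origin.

Part | A | x̄ᵢ | ȳᵢ | A·x̄ᵢ | A·ȳᵢ
rectangular body | 6900.00 | 30.00 | 57.50 | 207000.00 | 396750.00
semicircular end | 5193.45 | 84.40 | 57.50 | 438346.30 | 298623.11
Σ | 12093.45 |  |  | 645346.30 | 695373.11
x̄ = 645346.30 / 12093.45 = 53.36 cm
ȳ = 695373.11 / 12093.45 = 57.50 cm

x̄ = 53.36 cm, ȳ = 57.50 cm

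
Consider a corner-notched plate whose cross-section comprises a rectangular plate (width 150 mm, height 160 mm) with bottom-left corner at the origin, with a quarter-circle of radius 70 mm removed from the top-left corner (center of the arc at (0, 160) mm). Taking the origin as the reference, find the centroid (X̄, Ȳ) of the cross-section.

Part | A | x̄ᵢ | ȳᵢ | A·x̄ᵢ | A·ȳᵢ
plate | 24000.00 | 75.00 | 80.00 | 1800000.00 | 1920000.00
removed quarter-circle | -3848.45 | 29.71 | 130.29 | -114333.33 | -501418.83
Σ | 20151.55 |  |  | 1685666.67 | 1418581.17
X̄ = 1685666.67 / 20151.55 = 83.65 mm
Ȳ = 1418581.17 / 20151.55 = 70.40 mm

X̄ = 83.65 mm, Ȳ = 70.40 mm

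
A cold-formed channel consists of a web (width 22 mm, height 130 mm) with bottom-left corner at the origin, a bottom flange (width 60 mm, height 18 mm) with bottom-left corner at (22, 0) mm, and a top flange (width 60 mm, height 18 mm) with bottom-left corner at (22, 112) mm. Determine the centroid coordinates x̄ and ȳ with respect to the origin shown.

x̄ = 28.64 mm, ȳ = 65.00 mm

web: A = 22 × 130 = 2860.00, centroid at (11.00, 65.00).
bottom flange: A = 60 × 18 = 1080.00, centroid at (52.00, 9.00).
top flange: A = 60 × 18 = 1080.00, centroid at (52.00, 121.00).
ΣA = 5020.00 mm²
ΣAx̄ = (2860.00)(11.00) + (1080.00)(52.00) + (1080.00)(52.00) = 143780.00 mm³
ΣAȳ = (2860.00)(65.00) + (1080.00)(9.00) + (1080.00)(121.00) = 326300.00 mm³
x̄ = 143780.00 / 5020.00 = 28.64 mm
ȳ = 326300.00 / 5020.00 = 65.00 mm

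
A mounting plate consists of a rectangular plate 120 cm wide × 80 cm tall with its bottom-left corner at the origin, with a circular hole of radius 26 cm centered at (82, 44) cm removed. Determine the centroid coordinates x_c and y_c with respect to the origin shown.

plate: A = 120 × 80 = 9600.00, centroid at (60.00, 40.00).
hole: A = −π·26² = -2123.72, centroid at (82.00, 44.00).
ΣA = 7476.28 cm², ΣAx_c = 401855.24 cm³, ΣAy_c = 290556.47 cm³.
x_c = 401855.24/7476.28 = 53.75 cm; y_c = 290556.47/7476.28 = 38.86 cm.

x_c = 53.75 cm, y_c = 38.86 cm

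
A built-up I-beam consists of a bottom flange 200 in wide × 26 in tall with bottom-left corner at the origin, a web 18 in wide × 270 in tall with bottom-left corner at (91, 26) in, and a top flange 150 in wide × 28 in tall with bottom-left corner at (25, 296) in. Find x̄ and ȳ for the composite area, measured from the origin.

bottom flange: A = 200 × 26 = 5200.00, centroid at (100.00, 13.00).
web: A = 18 × 270 = 4860.00, centroid at (100.00, 161.00).
top flange: A = 150 × 28 = 4200.00, centroid at (100.00, 310.00).
ΣA = 14260.00 in²
ΣAx̄ = (5200.00)(100.00) + (4860.00)(100.00) + (4200.00)(100.00) = 1426000.00 in³
ΣAȳ = (5200.00)(13.00) + (4860.00)(161.00) + (4200.00)(310.00) = 2152060.00 in³
x̄ = 1426000.00 / 14260.00 = 100.00 in
ȳ = 2152060.00 / 14260.00 = 150.92 in

x̄ = 100.00 in, ȳ = 150.92 in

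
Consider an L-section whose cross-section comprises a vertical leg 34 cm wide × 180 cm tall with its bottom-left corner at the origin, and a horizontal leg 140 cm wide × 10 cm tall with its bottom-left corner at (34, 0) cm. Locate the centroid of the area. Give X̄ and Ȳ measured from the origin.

X̄ = 33.20 cm, Ȳ = 74.18 cm

vertical leg: A = 34 × 180 = 6120.00, centroid at (17.00, 90.00).
horizontal leg: A = 140 × 10 = 1400.00, centroid at (104.00, 5.00).
ΣA = 7520.00 cm²
ΣAX̄ = (6120.00)(17.00) + (1400.00)(104.00) = 249640.00 cm³
ΣAȲ = (6120.00)(90.00) + (1400.00)(5.00) = 557800.00 cm³
X̄ = 249640.00 / 7520.00 = 33.20 cm
Ȳ = 557800.00 / 7520.00 = 74.18 cm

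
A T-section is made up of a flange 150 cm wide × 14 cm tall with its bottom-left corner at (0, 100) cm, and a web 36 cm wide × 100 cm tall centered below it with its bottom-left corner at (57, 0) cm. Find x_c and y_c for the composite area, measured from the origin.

web: A = 36 × 100 = 3600.00, centroid at (75.00, 50.00).
flange: A = 150 × 14 = 2100.00, centroid at (75.00, 107.00).
ΣA = 5700.00 cm²
ΣAx_c = (3600.00)(75.00) + (2100.00)(75.00) = 427500.00 cm³
ΣAy_c = (3600.00)(50.00) + (2100.00)(107.00) = 404700.00 cm³
x_c = 427500.00 / 5700.00 = 75.00 cm
y_c = 404700.00 / 5700.00 = 71.00 cm

x_c = 75.00 cm, y_c = 71.00 cm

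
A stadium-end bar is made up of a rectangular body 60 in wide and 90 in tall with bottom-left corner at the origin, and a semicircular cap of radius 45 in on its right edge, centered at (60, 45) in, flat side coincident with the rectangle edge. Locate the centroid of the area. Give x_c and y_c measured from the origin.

x_c = 48.20 in, y_c = 45.00 in

Part | A | x̄ᵢ | ȳᵢ | A·x̄ᵢ | A·ȳᵢ
rectangular body | 5400.00 | 30.00 | 45.00 | 162000.00 | 243000.00
semicircular end | 3180.86 | 79.10 | 45.00 | 251601.75 | 143138.82
Σ | 8580.86 |  |  | 413601.75 | 386138.82
x_c = 413601.75 / 8580.86 = 48.20 in
y_c = 386138.82 / 8580.86 = 45.00 in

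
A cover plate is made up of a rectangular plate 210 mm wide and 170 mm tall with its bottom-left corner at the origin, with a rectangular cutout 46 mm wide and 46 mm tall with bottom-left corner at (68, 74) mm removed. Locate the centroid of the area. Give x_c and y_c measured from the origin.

plate: A = 210 × 170 = 35700.00, centroid at (105.00, 85.00).
hole: A = −(46 × 46) = -2116.00, centroid at (91.00, 97.00).
ΣA = 33584.00 mm², ΣAx_c = 3555944.00 mm³, ΣAy_c = 2829248.00 mm³.
x_c = 3555944.00/33584.00 = 105.88 mm; y_c = 2829248.00/33584.00 = 84.24 mm.

x_c = 105.88 mm, y_c = 84.24 mm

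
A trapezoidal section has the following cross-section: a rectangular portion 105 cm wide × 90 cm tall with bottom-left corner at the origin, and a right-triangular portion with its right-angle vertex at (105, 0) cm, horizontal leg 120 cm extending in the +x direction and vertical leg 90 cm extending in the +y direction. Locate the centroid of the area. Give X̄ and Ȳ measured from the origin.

X̄ = 86.14 cm, Ȳ = 39.55 cm

rectangular portion: A = 105 × 90 = 9450.00, centroid at (52.50, 45.00).
triangular portion: A = ½·120·90 = 5400.00, centroid at (145.00, 30.00).
ΣA = 14850.00 cm²
ΣAX̄ = (9450.00)(52.50) + (5400.00)(145.00) = 1279125.00 cm³
ΣAȲ = (9450.00)(45.00) + (5400.00)(30.00) = 587250.00 cm³
X̄ = 1279125.00 / 14850.00 = 86.14 cm
Ȳ = 587250.00 / 14850.00 = 39.55 cm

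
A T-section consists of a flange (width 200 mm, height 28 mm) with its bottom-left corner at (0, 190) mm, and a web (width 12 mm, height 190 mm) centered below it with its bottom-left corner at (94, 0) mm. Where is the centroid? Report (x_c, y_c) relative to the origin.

web: A = 12 × 190 = 2280.00, centroid at (100.00, 95.00).
flange: A = 200 × 28 = 5600.00, centroid at (100.00, 204.00).
ΣA = 7880.00 mm²
ΣAx_c = (2280.00)(100.00) + (5600.00)(100.00) = 788000.00 mm³
ΣAy_c = (2280.00)(95.00) + (5600.00)(204.00) = 1359000.00 mm³
x_c = 788000.00 / 7880.00 = 100.00 mm
y_c = 1359000.00 / 7880.00 = 172.46 mm

x_c = 100.00 mm, y_c = 172.46 mm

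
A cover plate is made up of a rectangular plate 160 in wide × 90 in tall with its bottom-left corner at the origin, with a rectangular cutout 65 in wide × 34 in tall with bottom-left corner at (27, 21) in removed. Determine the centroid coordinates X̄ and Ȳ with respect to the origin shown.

plate: A = 160 × 90 = 14400.00, centroid at (80.00, 45.00).
hole: A = −(65 × 34) = -2210.00, centroid at (59.50, 38.00).
ΣA = 12190.00 in²
ΣAX̄ = (14400.00)(80.00) + (-2210.00)(59.50) = 1020505.00 in³
ΣAȲ = (14400.00)(45.00) + (-2210.00)(38.00) = 564020.00 in³
X̄ = 1020505.00 / 12190.00 = 83.72 in
Ȳ = 564020.00 / 12190.00 = 46.27 in

X̄ = 83.72 in, Ȳ = 46.27 in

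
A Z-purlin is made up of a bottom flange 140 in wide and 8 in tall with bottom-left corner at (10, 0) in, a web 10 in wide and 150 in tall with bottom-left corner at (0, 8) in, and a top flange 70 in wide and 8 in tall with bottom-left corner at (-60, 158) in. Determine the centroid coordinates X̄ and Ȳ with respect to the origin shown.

Part | A | x̄ᵢ | ȳᵢ | A·x̄ᵢ | A·ȳᵢ
bottom flange | 1120.00 | 80.00 | 4.00 | 89600.00 | 4480.00
web | 1500.00 | 5.00 | 83.00 | 7500.00 | 124500.00
top flange | 560.00 | -25.00 | 162.00 | -14000.00 | 90720.00
Σ | 3180.00 |  |  | 83100.00 | 219700.00
X̄ = 83100.00 / 3180.00 = 26.13 in
Ȳ = 219700.00 / 3180.00 = 69.09 in

X̄ = 26.13 in, Ȳ = 69.09 in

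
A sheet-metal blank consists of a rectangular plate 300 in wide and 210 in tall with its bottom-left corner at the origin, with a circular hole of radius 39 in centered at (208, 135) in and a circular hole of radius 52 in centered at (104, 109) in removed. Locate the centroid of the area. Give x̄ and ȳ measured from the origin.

plate: A = 300 × 210 = 63000.00, centroid at (150.00, 105.00).
hole 1: A = −π·39² = -4778.36, centroid at (208.00, 135.00).
hole 2: A = −π·52² = -8494.87, centroid at (104.00, 109.00).
ΣA = 49726.77 in², ΣAx̄ = 7572634.50 in³, ΣAȳ = 5043980.62 in³.
x̄ = 7572634.50/49726.77 = 152.28 in; ȳ = 5043980.62/49726.77 = 101.43 in.

x̄ = 152.28 in, ȳ = 101.43 in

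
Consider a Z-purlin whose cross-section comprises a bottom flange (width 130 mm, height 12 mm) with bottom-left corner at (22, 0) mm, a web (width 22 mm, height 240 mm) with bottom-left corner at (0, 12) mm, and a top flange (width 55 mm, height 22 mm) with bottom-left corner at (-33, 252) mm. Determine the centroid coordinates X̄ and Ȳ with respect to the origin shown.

X̄ = 23.25 mm, Ȳ = 127.27 mm

bottom flange: A = 130 × 12 = 1560.00, centroid at (87.00, 6.00).
web: A = 22 × 240 = 5280.00, centroid at (11.00, 132.00).
top flange: A = 55 × 22 = 1210.00, centroid at (-5.50, 263.00).
ΣA = 8050.00 mm²
ΣAX̄ = (1560.00)(87.00) + (5280.00)(11.00) + (1210.00)(-5.50) = 187145.00 mm³
ΣAȲ = (1560.00)(6.00) + (5280.00)(132.00) + (1210.00)(263.00) = 1024550.00 mm³
X̄ = 187145.00 / 8050.00 = 23.25 mm
Ȳ = 1024550.00 / 8050.00 = 127.27 mm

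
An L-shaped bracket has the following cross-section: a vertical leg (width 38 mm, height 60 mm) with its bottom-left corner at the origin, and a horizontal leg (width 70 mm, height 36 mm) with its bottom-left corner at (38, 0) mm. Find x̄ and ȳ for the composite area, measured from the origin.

x̄ = 47.35 mm, ȳ = 23.70 mm

vertical leg: A = 38 × 60 = 2280.00, centroid at (19.00, 30.00).
horizontal leg: A = 70 × 36 = 2520.00, centroid at (73.00, 18.00).
ΣA = 4800.00 mm²
ΣAx̄ = (2280.00)(19.00) + (2520.00)(73.00) = 227280.00 mm³
ΣAȳ = (2280.00)(30.00) + (2520.00)(18.00) = 113760.00 mm³
x̄ = 227280.00 / 4800.00 = 47.35 mm
ȳ = 113760.00 / 4800.00 = 23.70 mm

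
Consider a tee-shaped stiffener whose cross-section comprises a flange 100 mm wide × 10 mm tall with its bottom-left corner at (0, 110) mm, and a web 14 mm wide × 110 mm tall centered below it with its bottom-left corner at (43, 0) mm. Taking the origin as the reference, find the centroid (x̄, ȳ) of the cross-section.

web: A = 14 × 110 = 1540.00, centroid at (50.00, 55.00).
flange: A = 100 × 10 = 1000.00, centroid at (50.00, 115.00).
ΣA = 2540.00 mm²
ΣAx̄ = (1540.00)(50.00) + (1000.00)(50.00) = 127000.00 mm³
ΣAȳ = (1540.00)(55.00) + (1000.00)(115.00) = 199700.00 mm³
x̄ = 127000.00 / 2540.00 = 50.00 mm
ȳ = 199700.00 / 2540.00 = 78.62 mm

x̄ = 50.00 mm, ȳ = 78.62 mm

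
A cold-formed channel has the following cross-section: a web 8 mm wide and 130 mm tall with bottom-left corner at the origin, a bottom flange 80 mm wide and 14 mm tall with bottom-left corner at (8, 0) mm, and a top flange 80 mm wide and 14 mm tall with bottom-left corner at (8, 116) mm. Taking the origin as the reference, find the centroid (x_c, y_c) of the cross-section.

web: A = 8 × 130 = 1040.00, centroid at (4.00, 65.00).
bottom flange: A = 80 × 14 = 1120.00, centroid at (48.00, 7.00).
top flange: A = 80 × 14 = 1120.00, centroid at (48.00, 123.00).
ΣA = 3280.00 mm²
ΣAx_c = (1040.00)(4.00) + (1120.00)(48.00) + (1120.00)(48.00) = 111680.00 mm³
ΣAy_c = (1040.00)(65.00) + (1120.00)(7.00) + (1120.00)(123.00) = 213200.00 mm³
x_c = 111680.00 / 3280.00 = 34.05 mm
y_c = 213200.00 / 3280.00 = 65.00 mm

x_c = 34.05 mm, y_c = 65.00 mm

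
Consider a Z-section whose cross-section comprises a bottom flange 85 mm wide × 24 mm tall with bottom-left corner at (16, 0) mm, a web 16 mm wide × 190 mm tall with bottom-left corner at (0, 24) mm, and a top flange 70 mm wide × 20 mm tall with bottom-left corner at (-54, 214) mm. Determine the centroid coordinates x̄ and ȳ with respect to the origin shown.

bottom flange: A = 85 × 24 = 2040.00, centroid at (58.50, 12.00).
web: A = 16 × 190 = 3040.00, centroid at (8.00, 119.00).
top flange: A = 70 × 20 = 1400.00, centroid at (-19.00, 224.00).
ΣA = 6480.00 mm², ΣAx̄ = 117060.00 mm³, ΣAȳ = 699840.00 mm³.
x̄ = 117060.00/6480.00 = 18.06 mm; ȳ = 699840.00/6480.00 = 108.00 mm.

x̄ = 18.06 mm, ȳ = 108.00 mm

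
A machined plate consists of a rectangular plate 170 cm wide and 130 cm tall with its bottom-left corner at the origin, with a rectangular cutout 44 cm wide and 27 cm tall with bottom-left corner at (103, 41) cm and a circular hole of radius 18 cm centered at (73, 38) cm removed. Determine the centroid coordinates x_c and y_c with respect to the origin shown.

x_c = 83.23 cm, y_c = 67.01 cm

plate: A = 170 × 130 = 22100.00, centroid at (85.00, 65.00).
hole 1: A = −(44 × 27) = -1188.00, centroid at (125.00, 54.50).
hole 2: A = −π·18² = -1017.88, centroid at (73.00, 38.00).
ΣA = 19894.12 cm²
ΣAx_c = (22100.00)(85.00) + (-1188.00)(125.00) + (-1017.88)(73.00) = 1655695.05 cm³
ΣAy_c = (22100.00)(65.00) + (-1188.00)(54.50) + (-1017.88)(38.00) = 1333074.71 cm³
x_c = 1655695.05 / 19894.12 = 83.23 cm
y_c = 1333074.71 / 19894.12 = 67.01 cm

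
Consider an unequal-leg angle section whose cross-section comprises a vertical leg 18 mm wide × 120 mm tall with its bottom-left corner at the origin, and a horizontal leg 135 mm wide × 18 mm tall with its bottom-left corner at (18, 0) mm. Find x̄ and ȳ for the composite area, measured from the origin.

x̄ = 49.50 mm, ȳ = 33.00 mm

vertical leg: A = 18 × 120 = 2160.00, centroid at (9.00, 60.00).
horizontal leg: A = 135 × 18 = 2430.00, centroid at (85.50, 9.00).
ΣA = 4590.00 mm²
ΣAx̄ = (2160.00)(9.00) + (2430.00)(85.50) = 227205.00 mm³
ΣAȳ = (2160.00)(60.00) + (2430.00)(9.00) = 151470.00 mm³
x̄ = 227205.00 / 4590.00 = 49.50 mm
ȳ = 151470.00 / 4590.00 = 33.00 mm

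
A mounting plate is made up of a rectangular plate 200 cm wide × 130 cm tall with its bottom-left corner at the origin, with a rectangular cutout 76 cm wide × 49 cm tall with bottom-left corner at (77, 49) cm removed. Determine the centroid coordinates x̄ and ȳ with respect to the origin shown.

x̄ = 97.49 cm, ȳ = 63.58 cm

plate: A = 200 × 130 = 26000.00, centroid at (100.00, 65.00).
hole: A = −(76 × 49) = -3724.00, centroid at (115.00, 73.50).
ΣA = 22276.00 cm²
ΣAx̄ = (26000.00)(100.00) + (-3724.00)(115.00) = 2171740.00 cm³
ΣAȳ = (26000.00)(65.00) + (-3724.00)(73.50) = 1416286.00 cm³
x̄ = 2171740.00 / 22276.00 = 97.49 cm
ȳ = 1416286.00 / 22276.00 = 63.58 cm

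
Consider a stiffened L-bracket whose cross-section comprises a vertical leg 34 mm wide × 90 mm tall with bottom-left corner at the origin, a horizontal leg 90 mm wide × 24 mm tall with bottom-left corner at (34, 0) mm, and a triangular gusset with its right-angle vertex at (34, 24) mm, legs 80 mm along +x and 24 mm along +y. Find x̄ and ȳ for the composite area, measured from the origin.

x̄ = 45.45 mm, ȳ = 31.45 mm

vertical leg: A = 34 × 90 = 3060.00, centroid at (17.00, 45.00).
horizontal leg: A = 90 × 24 = 2160.00, centroid at (79.00, 12.00).
gusset: A = ½·80·24 = 960.00, centroid at (60.67, 32.00).
ΣA = 6180.00 mm², ΣAx̄ = 280900.00 mm³, ΣAȳ = 194340.00 mm³.
x̄ = 280900.00/6180.00 = 45.45 mm; ȳ = 194340.00/6180.00 = 31.45 mm.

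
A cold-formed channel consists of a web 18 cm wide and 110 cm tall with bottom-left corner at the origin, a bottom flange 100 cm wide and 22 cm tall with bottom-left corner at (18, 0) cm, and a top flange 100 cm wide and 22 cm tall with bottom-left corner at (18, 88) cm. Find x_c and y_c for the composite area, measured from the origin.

x_c = 49.69 cm, y_c = 55.00 cm

web: A = 18 × 110 = 1980.00, centroid at (9.00, 55.00).
bottom flange: A = 100 × 22 = 2200.00, centroid at (68.00, 11.00).
top flange: A = 100 × 22 = 2200.00, centroid at (68.00, 99.00).
ΣA = 6380.00 cm²
ΣAx_c = (1980.00)(9.00) + (2200.00)(68.00) + (2200.00)(68.00) = 317020.00 cm³
ΣAy_c = (1980.00)(55.00) + (2200.00)(11.00) + (2200.00)(99.00) = 350900.00 cm³
x_c = 317020.00 / 6380.00 = 49.69 cm
y_c = 350900.00 / 6380.00 = 55.00 cm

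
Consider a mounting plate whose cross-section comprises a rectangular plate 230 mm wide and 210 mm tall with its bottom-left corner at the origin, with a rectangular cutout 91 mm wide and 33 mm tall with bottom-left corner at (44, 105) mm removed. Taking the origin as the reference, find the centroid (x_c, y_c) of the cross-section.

x_c = 116.69 mm, y_c = 103.91 mm

plate: A = 230 × 210 = 48300.00, centroid at (115.00, 105.00).
hole: A = −(91 × 33) = -3003.00, centroid at (89.50, 121.50).
ΣA = 45297.00 mm²
ΣAx_c = (48300.00)(115.00) + (-3003.00)(89.50) = 5285731.50 mm³
ΣAy_c = (48300.00)(105.00) + (-3003.00)(121.50) = 4706635.50 mm³
x_c = 5285731.50 / 45297.00 = 116.69 mm
y_c = 4706635.50 / 45297.00 = 103.91 mm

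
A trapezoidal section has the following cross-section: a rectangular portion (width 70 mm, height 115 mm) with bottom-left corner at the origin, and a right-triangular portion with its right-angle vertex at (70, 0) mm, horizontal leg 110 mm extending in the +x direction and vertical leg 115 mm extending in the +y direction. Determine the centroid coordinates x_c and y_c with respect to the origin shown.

x_c = 66.53 mm, y_c = 49.07 mm

Part | A | x̄ᵢ | ȳᵢ | A·x̄ᵢ | A·ȳᵢ
rectangular portion | 8050.00 | 35.00 | 57.50 | 281750.00 | 462875.00
triangular portion | 6325.00 | 106.67 | 38.33 | 674666.67 | 242458.33
Σ | 14375.00 |  |  | 956416.67 | 705333.33
x_c = 956416.67 / 14375.00 = 66.53 mm
y_c = 705333.33 / 14375.00 = 49.07 mm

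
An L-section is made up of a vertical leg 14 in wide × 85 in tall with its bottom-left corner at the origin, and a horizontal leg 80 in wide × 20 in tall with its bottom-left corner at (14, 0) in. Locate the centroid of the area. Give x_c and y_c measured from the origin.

vertical leg: A = 14 × 85 = 1190.00, centroid at (7.00, 42.50).
horizontal leg: A = 80 × 20 = 1600.00, centroid at (54.00, 10.00).
ΣA = 2790.00 in²
ΣAx_c = (1190.00)(7.00) + (1600.00)(54.00) = 94730.00 in³
ΣAy_c = (1190.00)(42.50) + (1600.00)(10.00) = 66575.00 in³
x_c = 94730.00 / 2790.00 = 33.95 in
y_c = 66575.00 / 2790.00 = 23.86 in

x_c = 33.95 in, y_c = 23.86 in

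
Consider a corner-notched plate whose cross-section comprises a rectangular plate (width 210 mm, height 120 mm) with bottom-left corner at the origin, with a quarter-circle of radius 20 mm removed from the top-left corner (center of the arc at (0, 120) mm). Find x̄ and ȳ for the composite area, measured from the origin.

x̄ = 106.22 mm, ȳ = 59.35 mm

plate: A = 210 × 120 = 25200.00, centroid at (105.00, 60.00).
removed quarter-circle: A = −¼π·20² = -314.16, centroid at (8.49, 111.51).
ΣA = 24885.84 mm²
ΣAx̄ = (25200.00)(105.00) + (-314.16)(8.49) = 2643333.33 mm³
ΣAȳ = (25200.00)(60.00) + (-314.16)(111.51) = 1476967.55 mm³
x̄ = 2643333.33 / 24885.84 = 106.22 mm
ȳ = 1476967.55 / 24885.84 = 59.35 mm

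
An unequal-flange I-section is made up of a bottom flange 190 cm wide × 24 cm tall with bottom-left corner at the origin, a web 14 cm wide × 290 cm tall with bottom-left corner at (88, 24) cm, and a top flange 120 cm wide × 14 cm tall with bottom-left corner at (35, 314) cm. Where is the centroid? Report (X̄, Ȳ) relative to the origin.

bottom flange: A = 190 × 24 = 4560.00, centroid at (95.00, 12.00).
web: A = 14 × 290 = 4060.00, centroid at (95.00, 169.00).
top flange: A = 120 × 14 = 1680.00, centroid at (95.00, 321.00).
ΣA = 10300.00 cm², ΣAX̄ = 978500.00 cm³, ΣAȲ = 1280140.00 cm³.
X̄ = 978500.00/10300.00 = 95.00 cm; Ȳ = 1280140.00/10300.00 = 124.29 cm.

X̄ = 95.00 cm, Ȳ = 124.29 cm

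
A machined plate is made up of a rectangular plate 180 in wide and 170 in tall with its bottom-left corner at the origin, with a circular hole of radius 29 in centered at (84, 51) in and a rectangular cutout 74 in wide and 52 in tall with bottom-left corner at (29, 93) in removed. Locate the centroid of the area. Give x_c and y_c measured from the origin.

x_c = 94.49 in, y_c = 83.30 in

plate: A = 180 × 170 = 30600.00, centroid at (90.00, 85.00).
hole 1: A = −π·29² = -2642.08, centroid at (84.00, 51.00).
hole 2: A = −(74 × 52) = -3848.00, centroid at (66.00, 119.00).
ΣA = 24109.92 in², ΣAx_c = 2278097.33 in³, ΣAy_c = 2008341.95 in³.
x_c = 2278097.33/24109.92 = 94.49 in; y_c = 2008341.95/24109.92 = 83.30 in.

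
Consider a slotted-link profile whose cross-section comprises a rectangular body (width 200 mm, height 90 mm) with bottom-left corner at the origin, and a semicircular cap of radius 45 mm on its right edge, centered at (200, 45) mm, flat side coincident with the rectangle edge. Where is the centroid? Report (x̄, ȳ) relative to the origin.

x̄ = 117.89 mm, ȳ = 45.00 mm

rectangular body: A = 200 × 90 = 18000.00, centroid at (100.00, 45.00).
semicircular end: A = ½π·45² = 3180.86, centroid at (219.10, 45.00).
ΣA = 21180.86 mm², ΣAx̄ = 2496922.51 mm³, ΣAȳ = 953138.82 mm³.
x̄ = 2496922.51/21180.86 = 117.89 mm; ȳ = 953138.82/21180.86 = 45.00 mm.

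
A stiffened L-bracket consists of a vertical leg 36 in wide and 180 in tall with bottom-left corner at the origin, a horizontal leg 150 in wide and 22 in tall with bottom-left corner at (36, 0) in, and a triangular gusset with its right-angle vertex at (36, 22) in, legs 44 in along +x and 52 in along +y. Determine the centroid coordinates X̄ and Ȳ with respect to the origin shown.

vertical leg: A = 36 × 180 = 6480.00, centroid at (18.00, 90.00).
horizontal leg: A = 150 × 22 = 3300.00, centroid at (111.00, 11.00).
gusset: A = ½·44·52 = 1144.00, centroid at (50.67, 39.33).
ΣA = 10924.00 in²
ΣAX̄ = (6480.00)(18.00) + (3300.00)(111.00) + (1144.00)(50.67) = 540902.67 in³
ΣAȲ = (6480.00)(90.00) + (3300.00)(11.00) + (1144.00)(39.33) = 664497.33 in³
X̄ = 540902.67 / 10924.00 = 49.52 in
Ȳ = 664497.33 / 10924.00 = 60.83 in

X̄ = 49.52 in, Ȳ = 60.83 in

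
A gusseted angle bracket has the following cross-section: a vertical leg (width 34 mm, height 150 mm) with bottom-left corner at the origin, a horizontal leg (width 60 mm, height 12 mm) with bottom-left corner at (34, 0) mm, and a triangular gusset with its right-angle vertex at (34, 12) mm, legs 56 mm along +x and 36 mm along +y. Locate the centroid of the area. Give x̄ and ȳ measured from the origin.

x̄ = 27.22 mm, ȳ = 60.20 mm

Part | A | x̄ᵢ | ȳᵢ | A·x̄ᵢ | A·ȳᵢ
vertical leg | 5100.00 | 17.00 | 75.00 | 86700.00 | 382500.00
horizontal leg | 720.00 | 64.00 | 6.00 | 46080.00 | 4320.00
gusset | 1008.00 | 52.67 | 24.00 | 53088.00 | 24192.00
Σ | 6828.00 |  |  | 185868.00 | 411012.00
x̄ = 185868.00 / 6828.00 = 27.22 mm
ȳ = 411012.00 / 6828.00 = 60.20 mm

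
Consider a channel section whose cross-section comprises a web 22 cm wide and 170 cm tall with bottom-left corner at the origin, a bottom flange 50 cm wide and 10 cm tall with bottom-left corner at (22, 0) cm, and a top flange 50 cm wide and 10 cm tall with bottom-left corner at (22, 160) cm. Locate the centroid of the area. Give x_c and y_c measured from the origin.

x_c = 18.59 cm, y_c = 85.00 cm

web: A = 22 × 170 = 3740.00, centroid at (11.00, 85.00).
bottom flange: A = 50 × 10 = 500.00, centroid at (47.00, 5.00).
top flange: A = 50 × 10 = 500.00, centroid at (47.00, 165.00).
ΣA = 4740.00 cm²
ΣAx_c = (3740.00)(11.00) + (500.00)(47.00) + (500.00)(47.00) = 88140.00 cm³
ΣAy_c = (3740.00)(85.00) + (500.00)(5.00) + (500.00)(165.00) = 402900.00 cm³
x_c = 88140.00 / 4740.00 = 18.59 cm
y_c = 402900.00 / 4740.00 = 85.00 cm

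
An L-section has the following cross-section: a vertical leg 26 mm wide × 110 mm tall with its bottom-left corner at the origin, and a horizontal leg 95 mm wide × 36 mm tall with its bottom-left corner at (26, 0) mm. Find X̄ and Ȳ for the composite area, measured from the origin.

vertical leg: A = 26 × 110 = 2860.00, centroid at (13.00, 55.00).
horizontal leg: A = 95 × 36 = 3420.00, centroid at (73.50, 18.00).
ΣA = 6280.00 mm²
ΣAX̄ = (2860.00)(13.00) + (3420.00)(73.50) = 288550.00 mm³
ΣAȲ = (2860.00)(55.00) + (3420.00)(18.00) = 218860.00 mm³
X̄ = 288550.00 / 6280.00 = 45.95 mm
Ȳ = 218860.00 / 6280.00 = 34.85 mm

X̄ = 45.95 mm, Ȳ = 34.85 mm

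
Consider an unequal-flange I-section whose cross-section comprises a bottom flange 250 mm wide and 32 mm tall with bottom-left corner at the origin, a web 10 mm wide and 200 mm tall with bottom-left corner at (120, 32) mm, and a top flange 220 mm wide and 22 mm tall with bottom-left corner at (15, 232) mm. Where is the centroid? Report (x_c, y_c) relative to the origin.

x_c = 125.00 mm, y_c = 105.67 mm

Part | A | x̄ᵢ | ȳᵢ | A·x̄ᵢ | A·ȳᵢ
bottom flange | 8000.00 | 125.00 | 16.00 | 1000000.00 | 128000.00
web | 2000.00 | 125.00 | 132.00 | 250000.00 | 264000.00
top flange | 4840.00 | 125.00 | 243.00 | 605000.00 | 1176120.00
Σ | 14840.00 |  |  | 1855000.00 | 1568120.00
x_c = 1855000.00 / 14840.00 = 125.00 mm
y_c = 1568120.00 / 14840.00 = 105.67 mm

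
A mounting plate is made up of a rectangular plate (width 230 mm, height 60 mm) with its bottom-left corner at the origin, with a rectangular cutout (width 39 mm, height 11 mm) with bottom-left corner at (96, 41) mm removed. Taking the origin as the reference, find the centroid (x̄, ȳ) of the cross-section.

x̄ = 114.98 mm, ȳ = 29.47 mm

Part | A | x̄ᵢ | ȳᵢ | A·x̄ᵢ | A·ȳᵢ
plate | 13800.00 | 115.00 | 30.00 | 1587000.00 | 414000.00
hole | -429.00 | 115.50 | 46.50 | -49549.50 | -19948.50
Σ | 13371.00 |  |  | 1537450.50 | 394051.50
x̄ = 1537450.50 / 13371.00 = 114.98 mm
ȳ = 394051.50 / 13371.00 = 29.47 mm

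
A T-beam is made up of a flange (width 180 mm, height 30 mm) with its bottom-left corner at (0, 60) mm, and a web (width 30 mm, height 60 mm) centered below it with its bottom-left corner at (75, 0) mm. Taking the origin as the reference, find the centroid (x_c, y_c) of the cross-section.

x_c = 90.00 mm, y_c = 63.75 mm

web: A = 30 × 60 = 1800.00, centroid at (90.00, 30.00).
flange: A = 180 × 30 = 5400.00, centroid at (90.00, 75.00).
ΣA = 7200.00 mm², ΣAx_c = 648000.00 mm³, ΣAy_c = 459000.00 mm³.
x_c = 648000.00/7200.00 = 90.00 mm; y_c = 459000.00/7200.00 = 63.75 mm.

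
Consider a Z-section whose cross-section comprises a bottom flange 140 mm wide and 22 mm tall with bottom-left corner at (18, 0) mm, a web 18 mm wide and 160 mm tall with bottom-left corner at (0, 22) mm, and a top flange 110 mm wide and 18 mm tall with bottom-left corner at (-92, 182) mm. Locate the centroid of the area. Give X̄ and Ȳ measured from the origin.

bottom flange: A = 140 × 22 = 3080.00, centroid at (88.00, 11.00).
web: A = 18 × 160 = 2880.00, centroid at (9.00, 102.00).
top flange: A = 110 × 18 = 1980.00, centroid at (-37.00, 191.00).
ΣA = 7940.00 mm², ΣAX̄ = 223700.00 mm³, ΣAȲ = 705820.00 mm³.
X̄ = 223700.00/7940.00 = 28.17 mm; Ȳ = 705820.00/7940.00 = 88.89 mm.

X̄ = 28.17 mm, Ȳ = 88.89 mm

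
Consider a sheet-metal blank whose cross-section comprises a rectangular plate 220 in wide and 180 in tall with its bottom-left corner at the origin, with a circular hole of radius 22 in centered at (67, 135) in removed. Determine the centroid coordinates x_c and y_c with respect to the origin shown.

x_c = 111.72 in, y_c = 88.20 in

Part | A | x̄ᵢ | ȳᵢ | A·x̄ᵢ | A·ȳᵢ
plate | 39600.00 | 110.00 | 90.00 | 4356000.00 | 3564000.00
hole | -1520.53 | 67.00 | 135.00 | -101875.57 | -205271.66
Σ | 38079.47 |  |  | 4254124.43 | 3358728.34
x_c = 4254124.43 / 38079.47 = 111.72 in
y_c = 3358728.34 / 38079.47 = 88.20 in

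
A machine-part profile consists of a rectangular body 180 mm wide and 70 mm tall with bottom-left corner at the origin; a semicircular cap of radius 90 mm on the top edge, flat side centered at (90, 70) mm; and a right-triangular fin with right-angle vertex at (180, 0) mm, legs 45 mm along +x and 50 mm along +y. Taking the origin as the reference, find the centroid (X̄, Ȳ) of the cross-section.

X̄ = 94.47 mm, Ȳ = 69.43 mm

rectangular body: A = 180 × 70 = 12600.00, centroid at (90.00, 35.00).
semicircular top: A = ½π·90² = 12723.45, centroid at (90.00, 108.20).
triangular fin: A = ½·45·50 = 1125.00, centroid at (195.00, 16.67).
ΣA = 26448.45 mm², ΣAX̄ = 2498485.52 mm³, ΣAȲ = 1836391.52 mm³.
X̄ = 2498485.52/26448.45 = 94.47 mm; Ȳ = 1836391.52/26448.45 = 69.43 mm.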